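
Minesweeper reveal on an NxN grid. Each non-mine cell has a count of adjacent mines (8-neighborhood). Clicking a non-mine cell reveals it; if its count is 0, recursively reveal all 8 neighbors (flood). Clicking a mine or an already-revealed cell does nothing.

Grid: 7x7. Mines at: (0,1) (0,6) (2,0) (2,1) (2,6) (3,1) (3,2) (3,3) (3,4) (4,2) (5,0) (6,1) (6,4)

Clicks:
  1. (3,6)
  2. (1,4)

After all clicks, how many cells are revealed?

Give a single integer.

Answer: 13

Derivation:
Click 1 (3,6) count=1: revealed 1 new [(3,6)] -> total=1
Click 2 (1,4) count=0: revealed 12 new [(0,2) (0,3) (0,4) (0,5) (1,2) (1,3) (1,4) (1,5) (2,2) (2,3) (2,4) (2,5)] -> total=13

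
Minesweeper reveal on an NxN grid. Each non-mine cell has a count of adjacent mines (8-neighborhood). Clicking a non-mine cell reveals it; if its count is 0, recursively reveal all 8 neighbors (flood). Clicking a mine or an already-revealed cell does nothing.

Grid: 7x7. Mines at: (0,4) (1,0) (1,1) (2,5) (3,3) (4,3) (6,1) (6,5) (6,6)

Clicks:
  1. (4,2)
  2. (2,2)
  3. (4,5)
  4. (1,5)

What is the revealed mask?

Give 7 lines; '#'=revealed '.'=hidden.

Click 1 (4,2) count=2: revealed 1 new [(4,2)] -> total=1
Click 2 (2,2) count=2: revealed 1 new [(2,2)] -> total=2
Click 3 (4,5) count=0: revealed 9 new [(3,4) (3,5) (3,6) (4,4) (4,5) (4,6) (5,4) (5,5) (5,6)] -> total=11
Click 4 (1,5) count=2: revealed 1 new [(1,5)] -> total=12

Answer: .......
.....#.
..#....
....###
..#.###
....###
.......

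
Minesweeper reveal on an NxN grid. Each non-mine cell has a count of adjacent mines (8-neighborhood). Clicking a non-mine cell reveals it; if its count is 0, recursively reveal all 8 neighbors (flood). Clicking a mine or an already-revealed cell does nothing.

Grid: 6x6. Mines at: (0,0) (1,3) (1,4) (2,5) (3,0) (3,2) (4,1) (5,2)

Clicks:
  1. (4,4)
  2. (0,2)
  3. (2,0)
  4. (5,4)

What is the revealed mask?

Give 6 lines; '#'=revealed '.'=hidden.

Click 1 (4,4) count=0: revealed 9 new [(3,3) (3,4) (3,5) (4,3) (4,4) (4,5) (5,3) (5,4) (5,5)] -> total=9
Click 2 (0,2) count=1: revealed 1 new [(0,2)] -> total=10
Click 3 (2,0) count=1: revealed 1 new [(2,0)] -> total=11
Click 4 (5,4) count=0: revealed 0 new [(none)] -> total=11

Answer: ..#...
......
#.....
...###
...###
...###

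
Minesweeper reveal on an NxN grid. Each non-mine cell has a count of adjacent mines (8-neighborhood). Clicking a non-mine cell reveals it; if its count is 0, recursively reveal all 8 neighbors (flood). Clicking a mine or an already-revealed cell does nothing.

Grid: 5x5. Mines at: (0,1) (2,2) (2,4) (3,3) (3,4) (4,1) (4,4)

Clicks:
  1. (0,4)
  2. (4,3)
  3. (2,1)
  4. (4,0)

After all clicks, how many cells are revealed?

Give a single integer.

Answer: 9

Derivation:
Click 1 (0,4) count=0: revealed 6 new [(0,2) (0,3) (0,4) (1,2) (1,3) (1,4)] -> total=6
Click 2 (4,3) count=3: revealed 1 new [(4,3)] -> total=7
Click 3 (2,1) count=1: revealed 1 new [(2,1)] -> total=8
Click 4 (4,0) count=1: revealed 1 new [(4,0)] -> total=9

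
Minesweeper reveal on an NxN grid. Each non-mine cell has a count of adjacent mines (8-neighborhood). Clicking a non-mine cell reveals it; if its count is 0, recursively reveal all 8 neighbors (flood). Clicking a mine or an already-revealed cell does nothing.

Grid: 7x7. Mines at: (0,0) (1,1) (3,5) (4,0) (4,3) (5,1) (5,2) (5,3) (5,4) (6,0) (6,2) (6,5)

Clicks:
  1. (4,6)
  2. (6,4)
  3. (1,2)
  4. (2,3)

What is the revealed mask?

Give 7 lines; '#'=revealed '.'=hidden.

Click 1 (4,6) count=1: revealed 1 new [(4,6)] -> total=1
Click 2 (6,4) count=3: revealed 1 new [(6,4)] -> total=2
Click 3 (1,2) count=1: revealed 1 new [(1,2)] -> total=3
Click 4 (2,3) count=0: revealed 17 new [(0,2) (0,3) (0,4) (0,5) (0,6) (1,3) (1,4) (1,5) (1,6) (2,2) (2,3) (2,4) (2,5) (2,6) (3,2) (3,3) (3,4)] -> total=20

Answer: ..#####
..#####
..#####
..###..
......#
.......
....#..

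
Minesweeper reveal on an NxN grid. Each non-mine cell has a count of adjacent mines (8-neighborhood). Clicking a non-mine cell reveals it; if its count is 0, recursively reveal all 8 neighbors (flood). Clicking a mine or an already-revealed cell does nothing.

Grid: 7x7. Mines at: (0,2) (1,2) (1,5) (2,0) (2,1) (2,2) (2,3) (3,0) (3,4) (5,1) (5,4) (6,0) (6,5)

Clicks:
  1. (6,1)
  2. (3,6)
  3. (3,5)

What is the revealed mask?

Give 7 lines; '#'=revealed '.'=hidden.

Click 1 (6,1) count=2: revealed 1 new [(6,1)] -> total=1
Click 2 (3,6) count=0: revealed 8 new [(2,5) (2,6) (3,5) (3,6) (4,5) (4,6) (5,5) (5,6)] -> total=9
Click 3 (3,5) count=1: revealed 0 new [(none)] -> total=9

Answer: .......
.......
.....##
.....##
.....##
.....##
.#.....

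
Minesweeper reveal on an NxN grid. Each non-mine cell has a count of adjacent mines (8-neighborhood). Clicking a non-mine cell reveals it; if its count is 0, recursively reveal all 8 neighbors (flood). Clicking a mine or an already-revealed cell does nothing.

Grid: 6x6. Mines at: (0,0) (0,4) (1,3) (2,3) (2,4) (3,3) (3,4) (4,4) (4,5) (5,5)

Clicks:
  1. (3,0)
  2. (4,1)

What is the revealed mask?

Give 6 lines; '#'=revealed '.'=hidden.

Click 1 (3,0) count=0: revealed 17 new [(1,0) (1,1) (1,2) (2,0) (2,1) (2,2) (3,0) (3,1) (3,2) (4,0) (4,1) (4,2) (4,3) (5,0) (5,1) (5,2) (5,3)] -> total=17
Click 2 (4,1) count=0: revealed 0 new [(none)] -> total=17

Answer: ......
###...
###...
###...
####..
####..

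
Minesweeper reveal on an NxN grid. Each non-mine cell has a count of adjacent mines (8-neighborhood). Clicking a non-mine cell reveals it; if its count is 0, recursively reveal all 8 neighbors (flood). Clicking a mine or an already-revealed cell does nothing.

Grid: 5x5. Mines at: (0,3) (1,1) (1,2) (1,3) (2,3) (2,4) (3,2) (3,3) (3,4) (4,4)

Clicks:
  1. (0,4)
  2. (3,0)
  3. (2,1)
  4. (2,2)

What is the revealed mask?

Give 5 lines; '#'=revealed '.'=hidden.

Answer: ....#
.....
###..
##...
##...

Derivation:
Click 1 (0,4) count=2: revealed 1 new [(0,4)] -> total=1
Click 2 (3,0) count=0: revealed 6 new [(2,0) (2,1) (3,0) (3,1) (4,0) (4,1)] -> total=7
Click 3 (2,1) count=3: revealed 0 new [(none)] -> total=7
Click 4 (2,2) count=6: revealed 1 new [(2,2)] -> total=8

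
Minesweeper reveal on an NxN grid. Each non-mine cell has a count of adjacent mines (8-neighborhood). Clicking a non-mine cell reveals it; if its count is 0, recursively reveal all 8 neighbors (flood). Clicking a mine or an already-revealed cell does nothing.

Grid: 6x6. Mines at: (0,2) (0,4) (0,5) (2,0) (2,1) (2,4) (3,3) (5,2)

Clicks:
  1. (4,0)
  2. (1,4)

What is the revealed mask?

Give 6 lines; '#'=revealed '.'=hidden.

Click 1 (4,0) count=0: revealed 6 new [(3,0) (3,1) (4,0) (4,1) (5,0) (5,1)] -> total=6
Click 2 (1,4) count=3: revealed 1 new [(1,4)] -> total=7

Answer: ......
....#.
......
##....
##....
##....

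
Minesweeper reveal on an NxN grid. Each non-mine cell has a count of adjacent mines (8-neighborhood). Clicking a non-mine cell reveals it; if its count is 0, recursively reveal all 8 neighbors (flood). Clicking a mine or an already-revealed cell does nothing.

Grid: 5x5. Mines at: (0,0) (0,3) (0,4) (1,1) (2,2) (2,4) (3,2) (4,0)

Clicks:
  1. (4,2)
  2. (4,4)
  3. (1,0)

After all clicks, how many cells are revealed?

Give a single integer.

Answer: 6

Derivation:
Click 1 (4,2) count=1: revealed 1 new [(4,2)] -> total=1
Click 2 (4,4) count=0: revealed 4 new [(3,3) (3,4) (4,3) (4,4)] -> total=5
Click 3 (1,0) count=2: revealed 1 new [(1,0)] -> total=6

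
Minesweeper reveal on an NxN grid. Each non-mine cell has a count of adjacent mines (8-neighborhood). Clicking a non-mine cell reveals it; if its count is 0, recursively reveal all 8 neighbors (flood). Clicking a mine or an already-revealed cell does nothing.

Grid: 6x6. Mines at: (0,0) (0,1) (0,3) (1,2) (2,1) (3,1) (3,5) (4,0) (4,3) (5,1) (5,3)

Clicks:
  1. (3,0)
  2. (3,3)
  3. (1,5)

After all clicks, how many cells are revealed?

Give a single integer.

Answer: 8

Derivation:
Click 1 (3,0) count=3: revealed 1 new [(3,0)] -> total=1
Click 2 (3,3) count=1: revealed 1 new [(3,3)] -> total=2
Click 3 (1,5) count=0: revealed 6 new [(0,4) (0,5) (1,4) (1,5) (2,4) (2,5)] -> total=8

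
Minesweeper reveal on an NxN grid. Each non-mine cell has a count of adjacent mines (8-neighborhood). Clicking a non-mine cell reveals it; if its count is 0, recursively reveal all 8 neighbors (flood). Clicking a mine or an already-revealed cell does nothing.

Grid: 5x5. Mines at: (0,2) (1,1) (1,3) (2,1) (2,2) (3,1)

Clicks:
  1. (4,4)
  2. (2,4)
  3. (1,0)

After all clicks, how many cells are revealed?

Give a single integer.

Click 1 (4,4) count=0: revealed 8 new [(2,3) (2,4) (3,2) (3,3) (3,4) (4,2) (4,3) (4,4)] -> total=8
Click 2 (2,4) count=1: revealed 0 new [(none)] -> total=8
Click 3 (1,0) count=2: revealed 1 new [(1,0)] -> total=9

Answer: 9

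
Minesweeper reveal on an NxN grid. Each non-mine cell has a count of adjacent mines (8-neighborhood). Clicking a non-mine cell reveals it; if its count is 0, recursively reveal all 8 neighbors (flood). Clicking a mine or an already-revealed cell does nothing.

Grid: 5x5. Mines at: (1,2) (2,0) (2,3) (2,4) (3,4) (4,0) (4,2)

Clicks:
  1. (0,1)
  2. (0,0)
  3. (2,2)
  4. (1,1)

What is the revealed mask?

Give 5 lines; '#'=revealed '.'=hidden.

Click 1 (0,1) count=1: revealed 1 new [(0,1)] -> total=1
Click 2 (0,0) count=0: revealed 3 new [(0,0) (1,0) (1,1)] -> total=4
Click 3 (2,2) count=2: revealed 1 new [(2,2)] -> total=5
Click 4 (1,1) count=2: revealed 0 new [(none)] -> total=5

Answer: ##...
##...
..#..
.....
.....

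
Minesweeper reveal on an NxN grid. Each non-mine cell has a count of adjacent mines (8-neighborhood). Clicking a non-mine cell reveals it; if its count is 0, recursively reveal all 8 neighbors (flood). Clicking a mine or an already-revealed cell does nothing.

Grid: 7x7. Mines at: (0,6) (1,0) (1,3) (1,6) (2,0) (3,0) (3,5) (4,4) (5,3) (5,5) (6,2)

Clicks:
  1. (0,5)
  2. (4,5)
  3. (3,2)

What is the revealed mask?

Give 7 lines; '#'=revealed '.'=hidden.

Click 1 (0,5) count=2: revealed 1 new [(0,5)] -> total=1
Click 2 (4,5) count=3: revealed 1 new [(4,5)] -> total=2
Click 3 (3,2) count=0: revealed 9 new [(2,1) (2,2) (2,3) (3,1) (3,2) (3,3) (4,1) (4,2) (4,3)] -> total=11

Answer: .....#.
.......
.###...
.###...
.###.#.
.......
.......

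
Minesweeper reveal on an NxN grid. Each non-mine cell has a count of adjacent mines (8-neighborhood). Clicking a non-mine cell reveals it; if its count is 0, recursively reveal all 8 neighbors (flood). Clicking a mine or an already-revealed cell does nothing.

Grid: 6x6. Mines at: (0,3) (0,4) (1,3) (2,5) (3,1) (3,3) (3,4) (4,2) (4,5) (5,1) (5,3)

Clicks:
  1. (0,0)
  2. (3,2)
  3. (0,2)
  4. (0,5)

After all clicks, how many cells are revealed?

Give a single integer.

Answer: 11

Derivation:
Click 1 (0,0) count=0: revealed 9 new [(0,0) (0,1) (0,2) (1,0) (1,1) (1,2) (2,0) (2,1) (2,2)] -> total=9
Click 2 (3,2) count=3: revealed 1 new [(3,2)] -> total=10
Click 3 (0,2) count=2: revealed 0 new [(none)] -> total=10
Click 4 (0,5) count=1: revealed 1 new [(0,5)] -> total=11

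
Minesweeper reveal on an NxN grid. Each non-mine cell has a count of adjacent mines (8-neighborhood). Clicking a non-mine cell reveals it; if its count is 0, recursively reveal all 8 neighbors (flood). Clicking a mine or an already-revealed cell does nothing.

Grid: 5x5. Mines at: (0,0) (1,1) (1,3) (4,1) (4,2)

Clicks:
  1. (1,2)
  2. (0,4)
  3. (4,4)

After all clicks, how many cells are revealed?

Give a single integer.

Answer: 8

Derivation:
Click 1 (1,2) count=2: revealed 1 new [(1,2)] -> total=1
Click 2 (0,4) count=1: revealed 1 new [(0,4)] -> total=2
Click 3 (4,4) count=0: revealed 6 new [(2,3) (2,4) (3,3) (3,4) (4,3) (4,4)] -> total=8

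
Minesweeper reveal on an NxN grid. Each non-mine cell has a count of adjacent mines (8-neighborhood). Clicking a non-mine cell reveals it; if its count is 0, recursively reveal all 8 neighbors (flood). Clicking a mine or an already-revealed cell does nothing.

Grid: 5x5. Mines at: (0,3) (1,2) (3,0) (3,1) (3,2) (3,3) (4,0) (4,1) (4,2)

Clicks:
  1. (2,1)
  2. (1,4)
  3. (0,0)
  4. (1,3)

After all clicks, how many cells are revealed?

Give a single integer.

Click 1 (2,1) count=4: revealed 1 new [(2,1)] -> total=1
Click 2 (1,4) count=1: revealed 1 new [(1,4)] -> total=2
Click 3 (0,0) count=0: revealed 5 new [(0,0) (0,1) (1,0) (1,1) (2,0)] -> total=7
Click 4 (1,3) count=2: revealed 1 new [(1,3)] -> total=8

Answer: 8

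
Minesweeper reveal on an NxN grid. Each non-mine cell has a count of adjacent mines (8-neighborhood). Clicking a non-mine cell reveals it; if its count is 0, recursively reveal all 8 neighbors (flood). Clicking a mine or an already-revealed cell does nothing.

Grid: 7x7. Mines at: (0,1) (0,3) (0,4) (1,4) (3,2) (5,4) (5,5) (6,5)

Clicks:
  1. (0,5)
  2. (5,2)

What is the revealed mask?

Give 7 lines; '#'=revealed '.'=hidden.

Click 1 (0,5) count=2: revealed 1 new [(0,5)] -> total=1
Click 2 (5,2) count=0: revealed 18 new [(1,0) (1,1) (2,0) (2,1) (3,0) (3,1) (4,0) (4,1) (4,2) (4,3) (5,0) (5,1) (5,2) (5,3) (6,0) (6,1) (6,2) (6,3)] -> total=19

Answer: .....#.
##.....
##.....
##.....
####...
####...
####...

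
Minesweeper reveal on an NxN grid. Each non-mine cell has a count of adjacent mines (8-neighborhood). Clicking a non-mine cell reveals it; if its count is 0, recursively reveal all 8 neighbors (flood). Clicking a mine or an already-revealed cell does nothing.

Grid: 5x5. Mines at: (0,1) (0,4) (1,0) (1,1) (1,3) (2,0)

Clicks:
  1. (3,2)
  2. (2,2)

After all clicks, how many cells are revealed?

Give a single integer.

Click 1 (3,2) count=0: revealed 14 new [(2,1) (2,2) (2,3) (2,4) (3,0) (3,1) (3,2) (3,3) (3,4) (4,0) (4,1) (4,2) (4,3) (4,4)] -> total=14
Click 2 (2,2) count=2: revealed 0 new [(none)] -> total=14

Answer: 14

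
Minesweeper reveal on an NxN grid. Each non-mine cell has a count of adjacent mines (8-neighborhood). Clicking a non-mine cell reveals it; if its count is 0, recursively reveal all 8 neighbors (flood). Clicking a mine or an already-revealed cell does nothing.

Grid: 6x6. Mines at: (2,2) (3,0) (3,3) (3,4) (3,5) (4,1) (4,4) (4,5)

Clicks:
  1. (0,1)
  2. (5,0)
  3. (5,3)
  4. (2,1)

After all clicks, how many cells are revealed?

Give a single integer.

Answer: 19

Derivation:
Click 1 (0,1) count=0: revealed 17 new [(0,0) (0,1) (0,2) (0,3) (0,4) (0,5) (1,0) (1,1) (1,2) (1,3) (1,4) (1,5) (2,0) (2,1) (2,3) (2,4) (2,5)] -> total=17
Click 2 (5,0) count=1: revealed 1 new [(5,0)] -> total=18
Click 3 (5,3) count=1: revealed 1 new [(5,3)] -> total=19
Click 4 (2,1) count=2: revealed 0 new [(none)] -> total=19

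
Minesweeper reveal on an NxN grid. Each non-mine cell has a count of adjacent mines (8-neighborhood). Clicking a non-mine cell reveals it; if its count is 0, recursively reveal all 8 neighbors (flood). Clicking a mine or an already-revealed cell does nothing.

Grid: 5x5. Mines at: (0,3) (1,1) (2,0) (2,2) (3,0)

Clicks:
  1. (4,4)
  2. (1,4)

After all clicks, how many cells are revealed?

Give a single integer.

Click 1 (4,4) count=0: revealed 12 new [(1,3) (1,4) (2,3) (2,4) (3,1) (3,2) (3,3) (3,4) (4,1) (4,2) (4,3) (4,4)] -> total=12
Click 2 (1,4) count=1: revealed 0 new [(none)] -> total=12

Answer: 12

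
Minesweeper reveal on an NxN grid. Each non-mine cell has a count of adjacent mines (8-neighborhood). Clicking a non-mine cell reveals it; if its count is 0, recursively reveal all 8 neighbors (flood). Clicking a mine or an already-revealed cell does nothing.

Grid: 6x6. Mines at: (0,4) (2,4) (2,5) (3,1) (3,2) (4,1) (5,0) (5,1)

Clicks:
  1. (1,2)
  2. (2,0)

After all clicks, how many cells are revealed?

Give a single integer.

Click 1 (1,2) count=0: revealed 12 new [(0,0) (0,1) (0,2) (0,3) (1,0) (1,1) (1,2) (1,3) (2,0) (2,1) (2,2) (2,3)] -> total=12
Click 2 (2,0) count=1: revealed 0 new [(none)] -> total=12

Answer: 12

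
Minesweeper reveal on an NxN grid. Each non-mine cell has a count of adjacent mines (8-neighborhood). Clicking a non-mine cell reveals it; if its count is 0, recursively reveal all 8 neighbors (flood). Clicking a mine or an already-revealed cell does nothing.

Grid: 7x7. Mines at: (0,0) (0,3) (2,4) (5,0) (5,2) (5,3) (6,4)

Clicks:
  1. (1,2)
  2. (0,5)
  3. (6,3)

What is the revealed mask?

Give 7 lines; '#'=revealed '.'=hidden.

Answer: ....###
..#.###
.....##
....###
....###
....###
...#.##

Derivation:
Click 1 (1,2) count=1: revealed 1 new [(1,2)] -> total=1
Click 2 (0,5) count=0: revealed 19 new [(0,4) (0,5) (0,6) (1,4) (1,5) (1,6) (2,5) (2,6) (3,4) (3,5) (3,6) (4,4) (4,5) (4,6) (5,4) (5,5) (5,6) (6,5) (6,6)] -> total=20
Click 3 (6,3) count=3: revealed 1 new [(6,3)] -> total=21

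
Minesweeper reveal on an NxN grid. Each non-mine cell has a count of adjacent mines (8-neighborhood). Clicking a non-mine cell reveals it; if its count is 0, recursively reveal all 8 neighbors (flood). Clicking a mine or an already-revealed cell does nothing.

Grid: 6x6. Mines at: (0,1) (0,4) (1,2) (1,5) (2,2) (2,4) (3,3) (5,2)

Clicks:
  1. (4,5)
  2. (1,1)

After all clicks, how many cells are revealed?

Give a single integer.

Click 1 (4,5) count=0: revealed 8 new [(3,4) (3,5) (4,3) (4,4) (4,5) (5,3) (5,4) (5,5)] -> total=8
Click 2 (1,1) count=3: revealed 1 new [(1,1)] -> total=9

Answer: 9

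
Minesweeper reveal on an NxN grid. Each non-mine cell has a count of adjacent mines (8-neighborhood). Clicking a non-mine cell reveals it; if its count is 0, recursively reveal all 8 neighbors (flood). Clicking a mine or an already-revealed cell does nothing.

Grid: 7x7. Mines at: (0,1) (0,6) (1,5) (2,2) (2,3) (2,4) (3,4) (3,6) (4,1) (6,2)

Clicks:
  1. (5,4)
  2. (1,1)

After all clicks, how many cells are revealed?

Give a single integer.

Click 1 (5,4) count=0: revealed 12 new [(4,3) (4,4) (4,5) (4,6) (5,3) (5,4) (5,5) (5,6) (6,3) (6,4) (6,5) (6,6)] -> total=12
Click 2 (1,1) count=2: revealed 1 new [(1,1)] -> total=13

Answer: 13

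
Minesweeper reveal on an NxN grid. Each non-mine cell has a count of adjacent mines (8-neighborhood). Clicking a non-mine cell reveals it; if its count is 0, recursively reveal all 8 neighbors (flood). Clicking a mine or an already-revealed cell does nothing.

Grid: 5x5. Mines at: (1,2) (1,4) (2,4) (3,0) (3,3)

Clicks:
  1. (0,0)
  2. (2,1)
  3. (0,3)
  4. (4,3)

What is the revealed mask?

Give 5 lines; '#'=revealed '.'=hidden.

Click 1 (0,0) count=0: revealed 6 new [(0,0) (0,1) (1,0) (1,1) (2,0) (2,1)] -> total=6
Click 2 (2,1) count=2: revealed 0 new [(none)] -> total=6
Click 3 (0,3) count=2: revealed 1 new [(0,3)] -> total=7
Click 4 (4,3) count=1: revealed 1 new [(4,3)] -> total=8

Answer: ##.#.
##...
##...
.....
...#.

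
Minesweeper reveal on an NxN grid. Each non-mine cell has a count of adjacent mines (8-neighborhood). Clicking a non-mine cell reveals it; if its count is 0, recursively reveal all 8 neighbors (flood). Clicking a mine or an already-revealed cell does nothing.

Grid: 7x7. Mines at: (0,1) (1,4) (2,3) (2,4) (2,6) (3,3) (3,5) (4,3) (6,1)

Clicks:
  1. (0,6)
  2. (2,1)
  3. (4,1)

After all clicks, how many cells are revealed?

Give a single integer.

Answer: 19

Derivation:
Click 1 (0,6) count=0: revealed 4 new [(0,5) (0,6) (1,5) (1,6)] -> total=4
Click 2 (2,1) count=0: revealed 15 new [(1,0) (1,1) (1,2) (2,0) (2,1) (2,2) (3,0) (3,1) (3,2) (4,0) (4,1) (4,2) (5,0) (5,1) (5,2)] -> total=19
Click 3 (4,1) count=0: revealed 0 new [(none)] -> total=19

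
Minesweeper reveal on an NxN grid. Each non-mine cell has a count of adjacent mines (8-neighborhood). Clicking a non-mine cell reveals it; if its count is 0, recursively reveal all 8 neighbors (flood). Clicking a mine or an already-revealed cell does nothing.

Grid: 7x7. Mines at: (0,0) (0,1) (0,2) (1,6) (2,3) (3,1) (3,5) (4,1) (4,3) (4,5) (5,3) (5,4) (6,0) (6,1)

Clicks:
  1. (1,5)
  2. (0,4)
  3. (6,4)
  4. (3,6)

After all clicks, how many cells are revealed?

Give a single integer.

Click 1 (1,5) count=1: revealed 1 new [(1,5)] -> total=1
Click 2 (0,4) count=0: revealed 5 new [(0,3) (0,4) (0,5) (1,3) (1,4)] -> total=6
Click 3 (6,4) count=2: revealed 1 new [(6,4)] -> total=7
Click 4 (3,6) count=2: revealed 1 new [(3,6)] -> total=8

Answer: 8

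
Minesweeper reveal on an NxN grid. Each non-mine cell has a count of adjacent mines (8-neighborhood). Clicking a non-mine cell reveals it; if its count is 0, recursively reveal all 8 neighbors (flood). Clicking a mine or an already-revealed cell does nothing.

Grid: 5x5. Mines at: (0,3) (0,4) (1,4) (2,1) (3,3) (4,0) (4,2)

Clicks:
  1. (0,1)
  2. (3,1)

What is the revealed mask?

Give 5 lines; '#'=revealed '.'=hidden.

Answer: ###..
###..
.....
.#...
.....

Derivation:
Click 1 (0,1) count=0: revealed 6 new [(0,0) (0,1) (0,2) (1,0) (1,1) (1,2)] -> total=6
Click 2 (3,1) count=3: revealed 1 new [(3,1)] -> total=7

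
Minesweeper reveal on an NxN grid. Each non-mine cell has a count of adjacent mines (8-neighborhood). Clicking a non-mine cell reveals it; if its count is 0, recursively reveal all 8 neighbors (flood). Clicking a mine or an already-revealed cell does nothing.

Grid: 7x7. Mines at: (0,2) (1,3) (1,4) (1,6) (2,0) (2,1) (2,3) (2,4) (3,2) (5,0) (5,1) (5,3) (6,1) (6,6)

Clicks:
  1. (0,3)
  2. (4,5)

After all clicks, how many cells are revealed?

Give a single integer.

Answer: 12

Derivation:
Click 1 (0,3) count=3: revealed 1 new [(0,3)] -> total=1
Click 2 (4,5) count=0: revealed 11 new [(2,5) (2,6) (3,4) (3,5) (3,6) (4,4) (4,5) (4,6) (5,4) (5,5) (5,6)] -> total=12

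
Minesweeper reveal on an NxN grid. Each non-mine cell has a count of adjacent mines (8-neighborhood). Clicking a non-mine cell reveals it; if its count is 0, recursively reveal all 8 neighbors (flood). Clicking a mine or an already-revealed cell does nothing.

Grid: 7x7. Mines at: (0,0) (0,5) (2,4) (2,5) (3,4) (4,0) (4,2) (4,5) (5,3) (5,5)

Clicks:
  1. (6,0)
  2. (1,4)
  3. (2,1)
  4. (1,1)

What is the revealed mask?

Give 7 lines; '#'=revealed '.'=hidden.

Click 1 (6,0) count=0: revealed 6 new [(5,0) (5,1) (5,2) (6,0) (6,1) (6,2)] -> total=6
Click 2 (1,4) count=3: revealed 1 new [(1,4)] -> total=7
Click 3 (2,1) count=0: revealed 16 new [(0,1) (0,2) (0,3) (0,4) (1,0) (1,1) (1,2) (1,3) (2,0) (2,1) (2,2) (2,3) (3,0) (3,1) (3,2) (3,3)] -> total=23
Click 4 (1,1) count=1: revealed 0 new [(none)] -> total=23

Answer: .####..
#####..
####...
####...
.......
###....
###....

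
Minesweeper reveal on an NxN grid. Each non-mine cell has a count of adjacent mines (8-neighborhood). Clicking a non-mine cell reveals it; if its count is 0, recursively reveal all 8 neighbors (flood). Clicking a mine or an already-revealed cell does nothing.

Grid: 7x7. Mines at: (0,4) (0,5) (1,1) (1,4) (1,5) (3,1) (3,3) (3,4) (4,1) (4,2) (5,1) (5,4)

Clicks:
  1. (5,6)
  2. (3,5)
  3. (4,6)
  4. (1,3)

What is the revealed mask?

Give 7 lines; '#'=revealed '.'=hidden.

Answer: .......
...#...
.....##
.....##
.....##
.....##
.....##

Derivation:
Click 1 (5,6) count=0: revealed 10 new [(2,5) (2,6) (3,5) (3,6) (4,5) (4,6) (5,5) (5,6) (6,5) (6,6)] -> total=10
Click 2 (3,5) count=1: revealed 0 new [(none)] -> total=10
Click 3 (4,6) count=0: revealed 0 new [(none)] -> total=10
Click 4 (1,3) count=2: revealed 1 new [(1,3)] -> total=11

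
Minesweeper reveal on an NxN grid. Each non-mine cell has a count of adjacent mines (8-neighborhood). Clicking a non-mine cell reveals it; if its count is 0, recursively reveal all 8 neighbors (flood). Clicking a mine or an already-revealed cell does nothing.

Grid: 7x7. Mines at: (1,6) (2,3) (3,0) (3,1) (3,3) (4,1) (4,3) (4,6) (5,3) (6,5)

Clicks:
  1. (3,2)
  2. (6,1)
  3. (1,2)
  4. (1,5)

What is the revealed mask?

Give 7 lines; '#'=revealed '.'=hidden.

Click 1 (3,2) count=5: revealed 1 new [(3,2)] -> total=1
Click 2 (6,1) count=0: revealed 6 new [(5,0) (5,1) (5,2) (6,0) (6,1) (6,2)] -> total=7
Click 3 (1,2) count=1: revealed 1 new [(1,2)] -> total=8
Click 4 (1,5) count=1: revealed 1 new [(1,5)] -> total=9

Answer: .......
..#..#.
.......
..#....
.......
###....
###....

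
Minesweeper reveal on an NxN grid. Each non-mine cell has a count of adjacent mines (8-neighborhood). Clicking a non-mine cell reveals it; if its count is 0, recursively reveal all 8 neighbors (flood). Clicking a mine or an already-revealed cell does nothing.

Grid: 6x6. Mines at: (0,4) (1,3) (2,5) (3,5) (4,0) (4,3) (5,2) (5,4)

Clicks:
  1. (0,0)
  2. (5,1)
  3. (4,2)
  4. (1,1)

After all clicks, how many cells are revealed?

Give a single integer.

Click 1 (0,0) count=0: revealed 12 new [(0,0) (0,1) (0,2) (1,0) (1,1) (1,2) (2,0) (2,1) (2,2) (3,0) (3,1) (3,2)] -> total=12
Click 2 (5,1) count=2: revealed 1 new [(5,1)] -> total=13
Click 3 (4,2) count=2: revealed 1 new [(4,2)] -> total=14
Click 4 (1,1) count=0: revealed 0 new [(none)] -> total=14

Answer: 14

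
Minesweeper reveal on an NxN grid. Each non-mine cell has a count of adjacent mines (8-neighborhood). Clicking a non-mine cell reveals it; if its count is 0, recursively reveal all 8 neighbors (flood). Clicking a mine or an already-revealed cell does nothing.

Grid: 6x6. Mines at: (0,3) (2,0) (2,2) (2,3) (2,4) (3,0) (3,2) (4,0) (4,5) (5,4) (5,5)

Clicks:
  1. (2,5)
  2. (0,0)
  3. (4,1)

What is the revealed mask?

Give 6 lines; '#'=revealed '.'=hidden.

Click 1 (2,5) count=1: revealed 1 new [(2,5)] -> total=1
Click 2 (0,0) count=0: revealed 6 new [(0,0) (0,1) (0,2) (1,0) (1,1) (1,2)] -> total=7
Click 3 (4,1) count=3: revealed 1 new [(4,1)] -> total=8

Answer: ###...
###...
.....#
......
.#....
......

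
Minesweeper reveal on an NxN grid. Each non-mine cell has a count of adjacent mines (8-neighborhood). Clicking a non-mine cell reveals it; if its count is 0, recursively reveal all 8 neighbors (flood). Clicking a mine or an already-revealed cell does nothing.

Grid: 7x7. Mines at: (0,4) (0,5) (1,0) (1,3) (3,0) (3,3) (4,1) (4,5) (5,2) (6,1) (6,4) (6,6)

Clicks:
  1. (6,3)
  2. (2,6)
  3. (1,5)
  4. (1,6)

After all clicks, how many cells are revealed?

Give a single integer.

Click 1 (6,3) count=2: revealed 1 new [(6,3)] -> total=1
Click 2 (2,6) count=0: revealed 9 new [(1,4) (1,5) (1,6) (2,4) (2,5) (2,6) (3,4) (3,5) (3,6)] -> total=10
Click 3 (1,5) count=2: revealed 0 new [(none)] -> total=10
Click 4 (1,6) count=1: revealed 0 new [(none)] -> total=10

Answer: 10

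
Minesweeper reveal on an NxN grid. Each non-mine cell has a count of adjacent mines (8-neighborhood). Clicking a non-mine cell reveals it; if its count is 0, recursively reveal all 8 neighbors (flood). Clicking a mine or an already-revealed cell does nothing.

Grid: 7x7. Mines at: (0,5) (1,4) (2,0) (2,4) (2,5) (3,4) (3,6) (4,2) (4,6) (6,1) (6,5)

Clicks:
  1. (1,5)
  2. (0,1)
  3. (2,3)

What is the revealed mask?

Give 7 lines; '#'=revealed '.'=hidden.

Click 1 (1,5) count=4: revealed 1 new [(1,5)] -> total=1
Click 2 (0,1) count=0: revealed 14 new [(0,0) (0,1) (0,2) (0,3) (1,0) (1,1) (1,2) (1,3) (2,1) (2,2) (2,3) (3,1) (3,2) (3,3)] -> total=15
Click 3 (2,3) count=3: revealed 0 new [(none)] -> total=15

Answer: ####...
####.#.
.###...
.###...
.......
.......
.......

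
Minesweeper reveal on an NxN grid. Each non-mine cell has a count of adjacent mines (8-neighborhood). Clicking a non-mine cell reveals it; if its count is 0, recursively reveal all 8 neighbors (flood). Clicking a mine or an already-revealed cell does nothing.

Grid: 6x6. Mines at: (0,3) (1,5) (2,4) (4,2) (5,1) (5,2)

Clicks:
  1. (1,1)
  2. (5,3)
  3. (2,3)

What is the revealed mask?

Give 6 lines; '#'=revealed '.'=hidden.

Click 1 (1,1) count=0: revealed 17 new [(0,0) (0,1) (0,2) (1,0) (1,1) (1,2) (1,3) (2,0) (2,1) (2,2) (2,3) (3,0) (3,1) (3,2) (3,3) (4,0) (4,1)] -> total=17
Click 2 (5,3) count=2: revealed 1 new [(5,3)] -> total=18
Click 3 (2,3) count=1: revealed 0 new [(none)] -> total=18

Answer: ###...
####..
####..
####..
##....
...#..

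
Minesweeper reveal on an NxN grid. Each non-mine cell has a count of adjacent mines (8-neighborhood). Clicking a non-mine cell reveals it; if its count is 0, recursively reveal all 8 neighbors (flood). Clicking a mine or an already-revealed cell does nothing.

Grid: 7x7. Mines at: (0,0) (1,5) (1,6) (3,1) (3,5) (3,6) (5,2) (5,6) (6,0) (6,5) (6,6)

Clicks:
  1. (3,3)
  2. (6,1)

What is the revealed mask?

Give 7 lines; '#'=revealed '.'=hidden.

Answer: .####..
.####..
.####..
..###..
..###..
.......
.#.....

Derivation:
Click 1 (3,3) count=0: revealed 18 new [(0,1) (0,2) (0,3) (0,4) (1,1) (1,2) (1,3) (1,4) (2,1) (2,2) (2,3) (2,4) (3,2) (3,3) (3,4) (4,2) (4,3) (4,4)] -> total=18
Click 2 (6,1) count=2: revealed 1 new [(6,1)] -> total=19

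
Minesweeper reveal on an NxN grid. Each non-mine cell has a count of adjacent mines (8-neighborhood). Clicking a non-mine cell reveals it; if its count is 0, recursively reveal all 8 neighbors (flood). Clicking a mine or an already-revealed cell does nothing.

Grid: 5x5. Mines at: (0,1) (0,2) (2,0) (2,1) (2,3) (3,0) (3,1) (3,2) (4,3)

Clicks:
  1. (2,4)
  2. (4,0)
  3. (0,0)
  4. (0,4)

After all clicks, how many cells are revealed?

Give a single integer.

Click 1 (2,4) count=1: revealed 1 new [(2,4)] -> total=1
Click 2 (4,0) count=2: revealed 1 new [(4,0)] -> total=2
Click 3 (0,0) count=1: revealed 1 new [(0,0)] -> total=3
Click 4 (0,4) count=0: revealed 4 new [(0,3) (0,4) (1,3) (1,4)] -> total=7

Answer: 7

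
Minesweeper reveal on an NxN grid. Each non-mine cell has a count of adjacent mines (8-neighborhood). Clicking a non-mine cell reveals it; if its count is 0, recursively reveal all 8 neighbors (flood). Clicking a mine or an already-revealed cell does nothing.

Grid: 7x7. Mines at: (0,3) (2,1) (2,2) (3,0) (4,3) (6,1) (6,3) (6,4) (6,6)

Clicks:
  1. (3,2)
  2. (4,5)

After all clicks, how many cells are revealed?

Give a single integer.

Click 1 (3,2) count=3: revealed 1 new [(3,2)] -> total=1
Click 2 (4,5) count=0: revealed 21 new [(0,4) (0,5) (0,6) (1,3) (1,4) (1,5) (1,6) (2,3) (2,4) (2,5) (2,6) (3,3) (3,4) (3,5) (3,6) (4,4) (4,5) (4,6) (5,4) (5,5) (5,6)] -> total=22

Answer: 22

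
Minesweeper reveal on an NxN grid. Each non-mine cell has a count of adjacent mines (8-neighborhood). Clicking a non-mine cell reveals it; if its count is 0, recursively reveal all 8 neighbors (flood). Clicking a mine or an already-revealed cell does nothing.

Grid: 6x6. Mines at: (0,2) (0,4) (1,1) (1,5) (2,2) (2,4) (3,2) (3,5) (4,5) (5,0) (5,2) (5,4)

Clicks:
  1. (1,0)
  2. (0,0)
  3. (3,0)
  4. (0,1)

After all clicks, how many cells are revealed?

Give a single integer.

Click 1 (1,0) count=1: revealed 1 new [(1,0)] -> total=1
Click 2 (0,0) count=1: revealed 1 new [(0,0)] -> total=2
Click 3 (3,0) count=0: revealed 6 new [(2,0) (2,1) (3,0) (3,1) (4,0) (4,1)] -> total=8
Click 4 (0,1) count=2: revealed 1 new [(0,1)] -> total=9

Answer: 9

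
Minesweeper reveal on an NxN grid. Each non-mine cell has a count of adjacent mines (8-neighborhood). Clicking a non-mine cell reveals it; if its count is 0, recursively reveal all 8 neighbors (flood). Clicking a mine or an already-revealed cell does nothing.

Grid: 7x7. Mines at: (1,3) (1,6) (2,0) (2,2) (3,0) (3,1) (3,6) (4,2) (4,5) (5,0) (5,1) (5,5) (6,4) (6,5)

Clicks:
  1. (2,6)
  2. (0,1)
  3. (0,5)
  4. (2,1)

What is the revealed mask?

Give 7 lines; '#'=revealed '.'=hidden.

Answer: ###..#.
###....
.#....#
.......
.......
.......
.......

Derivation:
Click 1 (2,6) count=2: revealed 1 new [(2,6)] -> total=1
Click 2 (0,1) count=0: revealed 6 new [(0,0) (0,1) (0,2) (1,0) (1,1) (1,2)] -> total=7
Click 3 (0,5) count=1: revealed 1 new [(0,5)] -> total=8
Click 4 (2,1) count=4: revealed 1 new [(2,1)] -> total=9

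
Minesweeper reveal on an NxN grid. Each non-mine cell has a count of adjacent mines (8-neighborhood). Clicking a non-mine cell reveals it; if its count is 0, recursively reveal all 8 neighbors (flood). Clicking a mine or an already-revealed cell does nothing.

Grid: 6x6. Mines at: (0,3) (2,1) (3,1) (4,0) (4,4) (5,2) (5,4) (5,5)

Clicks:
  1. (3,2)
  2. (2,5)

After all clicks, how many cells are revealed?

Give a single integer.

Answer: 14

Derivation:
Click 1 (3,2) count=2: revealed 1 new [(3,2)] -> total=1
Click 2 (2,5) count=0: revealed 13 new [(0,4) (0,5) (1,2) (1,3) (1,4) (1,5) (2,2) (2,3) (2,4) (2,5) (3,3) (3,4) (3,5)] -> total=14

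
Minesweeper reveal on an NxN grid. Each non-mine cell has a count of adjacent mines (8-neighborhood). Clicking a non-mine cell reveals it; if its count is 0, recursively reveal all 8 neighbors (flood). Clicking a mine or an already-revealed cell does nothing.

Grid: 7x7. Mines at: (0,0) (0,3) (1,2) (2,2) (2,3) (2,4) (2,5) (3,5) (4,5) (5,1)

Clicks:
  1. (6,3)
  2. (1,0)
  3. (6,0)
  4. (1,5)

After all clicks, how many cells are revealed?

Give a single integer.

Answer: 19

Derivation:
Click 1 (6,3) count=0: revealed 16 new [(3,2) (3,3) (3,4) (4,2) (4,3) (4,4) (5,2) (5,3) (5,4) (5,5) (5,6) (6,2) (6,3) (6,4) (6,5) (6,6)] -> total=16
Click 2 (1,0) count=1: revealed 1 new [(1,0)] -> total=17
Click 3 (6,0) count=1: revealed 1 new [(6,0)] -> total=18
Click 4 (1,5) count=2: revealed 1 new [(1,5)] -> total=19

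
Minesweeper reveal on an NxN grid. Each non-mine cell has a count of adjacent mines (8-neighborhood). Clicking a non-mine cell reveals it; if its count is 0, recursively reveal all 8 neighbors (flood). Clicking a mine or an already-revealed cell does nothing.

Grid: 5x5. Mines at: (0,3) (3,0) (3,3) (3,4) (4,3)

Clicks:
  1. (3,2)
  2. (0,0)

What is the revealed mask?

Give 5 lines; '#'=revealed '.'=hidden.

Answer: ###..
###..
###..
..#..
.....

Derivation:
Click 1 (3,2) count=2: revealed 1 new [(3,2)] -> total=1
Click 2 (0,0) count=0: revealed 9 new [(0,0) (0,1) (0,2) (1,0) (1,1) (1,2) (2,0) (2,1) (2,2)] -> total=10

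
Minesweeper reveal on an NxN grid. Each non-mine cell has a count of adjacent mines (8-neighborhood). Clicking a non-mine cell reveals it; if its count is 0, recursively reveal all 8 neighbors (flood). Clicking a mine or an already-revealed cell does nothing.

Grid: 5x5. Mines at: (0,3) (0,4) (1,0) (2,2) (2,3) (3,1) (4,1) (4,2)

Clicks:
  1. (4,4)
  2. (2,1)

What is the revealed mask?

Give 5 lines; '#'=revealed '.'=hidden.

Answer: .....
.....
.#...
...##
...##

Derivation:
Click 1 (4,4) count=0: revealed 4 new [(3,3) (3,4) (4,3) (4,4)] -> total=4
Click 2 (2,1) count=3: revealed 1 new [(2,1)] -> total=5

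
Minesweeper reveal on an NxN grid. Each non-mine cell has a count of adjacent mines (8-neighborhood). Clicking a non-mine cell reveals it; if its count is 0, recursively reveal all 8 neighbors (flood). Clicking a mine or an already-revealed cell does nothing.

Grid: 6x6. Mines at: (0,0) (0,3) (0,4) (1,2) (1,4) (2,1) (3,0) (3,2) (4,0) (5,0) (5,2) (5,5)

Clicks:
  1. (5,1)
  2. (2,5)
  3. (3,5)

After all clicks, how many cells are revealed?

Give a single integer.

Answer: 10

Derivation:
Click 1 (5,1) count=3: revealed 1 new [(5,1)] -> total=1
Click 2 (2,5) count=1: revealed 1 new [(2,5)] -> total=2
Click 3 (3,5) count=0: revealed 8 new [(2,3) (2,4) (3,3) (3,4) (3,5) (4,3) (4,4) (4,5)] -> total=10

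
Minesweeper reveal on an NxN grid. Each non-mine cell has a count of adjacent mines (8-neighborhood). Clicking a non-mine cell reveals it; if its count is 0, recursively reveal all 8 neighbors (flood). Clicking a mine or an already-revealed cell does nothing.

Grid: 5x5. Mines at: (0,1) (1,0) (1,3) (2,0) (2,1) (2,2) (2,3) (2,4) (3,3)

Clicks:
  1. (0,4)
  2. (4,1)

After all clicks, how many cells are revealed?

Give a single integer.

Answer: 7

Derivation:
Click 1 (0,4) count=1: revealed 1 new [(0,4)] -> total=1
Click 2 (4,1) count=0: revealed 6 new [(3,0) (3,1) (3,2) (4,0) (4,1) (4,2)] -> total=7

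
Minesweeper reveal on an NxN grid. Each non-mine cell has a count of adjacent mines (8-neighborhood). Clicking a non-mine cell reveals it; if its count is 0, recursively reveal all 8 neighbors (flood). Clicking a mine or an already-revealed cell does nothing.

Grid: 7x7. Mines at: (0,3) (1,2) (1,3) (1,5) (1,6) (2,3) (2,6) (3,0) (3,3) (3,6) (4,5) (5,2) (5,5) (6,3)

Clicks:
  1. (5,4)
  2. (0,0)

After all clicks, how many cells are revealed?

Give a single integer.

Answer: 7

Derivation:
Click 1 (5,4) count=3: revealed 1 new [(5,4)] -> total=1
Click 2 (0,0) count=0: revealed 6 new [(0,0) (0,1) (1,0) (1,1) (2,0) (2,1)] -> total=7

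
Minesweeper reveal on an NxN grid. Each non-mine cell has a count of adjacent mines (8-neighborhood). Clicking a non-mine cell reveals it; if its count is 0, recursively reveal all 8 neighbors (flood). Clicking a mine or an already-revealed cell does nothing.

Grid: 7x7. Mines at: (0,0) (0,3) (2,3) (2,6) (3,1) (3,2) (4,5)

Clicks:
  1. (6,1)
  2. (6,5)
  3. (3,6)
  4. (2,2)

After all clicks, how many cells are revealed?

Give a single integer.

Click 1 (6,1) count=0: revealed 19 new [(4,0) (4,1) (4,2) (4,3) (4,4) (5,0) (5,1) (5,2) (5,3) (5,4) (5,5) (5,6) (6,0) (6,1) (6,2) (6,3) (6,4) (6,5) (6,6)] -> total=19
Click 2 (6,5) count=0: revealed 0 new [(none)] -> total=19
Click 3 (3,6) count=2: revealed 1 new [(3,6)] -> total=20
Click 4 (2,2) count=3: revealed 1 new [(2,2)] -> total=21

Answer: 21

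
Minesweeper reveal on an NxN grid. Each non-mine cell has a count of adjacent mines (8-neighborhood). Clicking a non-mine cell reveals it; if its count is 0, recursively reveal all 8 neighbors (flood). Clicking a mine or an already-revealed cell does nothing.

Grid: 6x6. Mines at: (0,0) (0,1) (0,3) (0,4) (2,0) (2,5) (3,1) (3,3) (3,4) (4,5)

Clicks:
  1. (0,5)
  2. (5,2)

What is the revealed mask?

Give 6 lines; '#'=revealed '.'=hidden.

Click 1 (0,5) count=1: revealed 1 new [(0,5)] -> total=1
Click 2 (5,2) count=0: revealed 10 new [(4,0) (4,1) (4,2) (4,3) (4,4) (5,0) (5,1) (5,2) (5,3) (5,4)] -> total=11

Answer: .....#
......
......
......
#####.
#####.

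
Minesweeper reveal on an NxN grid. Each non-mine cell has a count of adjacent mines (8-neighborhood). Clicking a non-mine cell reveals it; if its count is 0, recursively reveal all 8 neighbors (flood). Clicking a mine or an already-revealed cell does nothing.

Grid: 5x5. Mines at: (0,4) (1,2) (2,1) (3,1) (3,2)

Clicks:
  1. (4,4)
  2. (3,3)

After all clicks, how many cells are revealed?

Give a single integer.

Answer: 8

Derivation:
Click 1 (4,4) count=0: revealed 8 new [(1,3) (1,4) (2,3) (2,4) (3,3) (3,4) (4,3) (4,4)] -> total=8
Click 2 (3,3) count=1: revealed 0 new [(none)] -> total=8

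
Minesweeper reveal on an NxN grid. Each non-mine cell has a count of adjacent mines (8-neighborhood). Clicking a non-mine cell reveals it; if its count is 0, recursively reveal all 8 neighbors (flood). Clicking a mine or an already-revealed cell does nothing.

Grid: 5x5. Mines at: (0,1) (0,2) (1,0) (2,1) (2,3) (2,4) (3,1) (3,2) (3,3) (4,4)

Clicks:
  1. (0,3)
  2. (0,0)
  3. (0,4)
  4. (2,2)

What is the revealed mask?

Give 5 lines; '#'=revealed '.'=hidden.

Click 1 (0,3) count=1: revealed 1 new [(0,3)] -> total=1
Click 2 (0,0) count=2: revealed 1 new [(0,0)] -> total=2
Click 3 (0,4) count=0: revealed 3 new [(0,4) (1,3) (1,4)] -> total=5
Click 4 (2,2) count=5: revealed 1 new [(2,2)] -> total=6

Answer: #..##
...##
..#..
.....
.....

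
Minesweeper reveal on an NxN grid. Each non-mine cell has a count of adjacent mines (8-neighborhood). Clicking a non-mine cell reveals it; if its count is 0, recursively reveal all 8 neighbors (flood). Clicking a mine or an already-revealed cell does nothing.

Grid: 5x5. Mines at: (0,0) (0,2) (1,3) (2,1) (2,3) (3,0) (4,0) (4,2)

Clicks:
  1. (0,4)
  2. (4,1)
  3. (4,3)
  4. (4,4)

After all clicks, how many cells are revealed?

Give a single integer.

Click 1 (0,4) count=1: revealed 1 new [(0,4)] -> total=1
Click 2 (4,1) count=3: revealed 1 new [(4,1)] -> total=2
Click 3 (4,3) count=1: revealed 1 new [(4,3)] -> total=3
Click 4 (4,4) count=0: revealed 3 new [(3,3) (3,4) (4,4)] -> total=6

Answer: 6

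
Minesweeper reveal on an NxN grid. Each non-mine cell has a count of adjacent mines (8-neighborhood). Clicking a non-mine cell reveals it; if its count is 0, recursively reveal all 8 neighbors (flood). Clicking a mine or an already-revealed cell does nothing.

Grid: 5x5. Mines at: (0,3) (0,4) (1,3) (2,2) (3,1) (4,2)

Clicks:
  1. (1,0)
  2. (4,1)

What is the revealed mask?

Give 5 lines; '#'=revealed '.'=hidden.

Answer: ###..
###..
##...
.....
.#...

Derivation:
Click 1 (1,0) count=0: revealed 8 new [(0,0) (0,1) (0,2) (1,0) (1,1) (1,2) (2,0) (2,1)] -> total=8
Click 2 (4,1) count=2: revealed 1 new [(4,1)] -> total=9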